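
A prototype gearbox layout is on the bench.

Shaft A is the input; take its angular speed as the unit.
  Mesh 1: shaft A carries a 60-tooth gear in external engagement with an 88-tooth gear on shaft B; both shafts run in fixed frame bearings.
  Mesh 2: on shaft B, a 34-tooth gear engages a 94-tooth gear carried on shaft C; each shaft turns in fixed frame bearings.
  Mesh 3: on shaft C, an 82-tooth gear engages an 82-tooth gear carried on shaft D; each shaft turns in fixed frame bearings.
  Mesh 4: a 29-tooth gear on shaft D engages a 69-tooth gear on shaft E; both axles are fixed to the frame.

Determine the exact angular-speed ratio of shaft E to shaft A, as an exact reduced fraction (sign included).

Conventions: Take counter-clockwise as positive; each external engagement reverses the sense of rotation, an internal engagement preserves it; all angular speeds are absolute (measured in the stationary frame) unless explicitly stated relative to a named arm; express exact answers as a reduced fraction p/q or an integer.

class = fixed-axis compound train [4 meshes; 4 ratios multiply, 4 sense flips]
mesh 1 [60T→88T]: running ratio 15/22, sense −
mesh 2 [34T→94T]: running ratio 255/1034, sense +
mesh 3 [82T→82T]: running ratio 255/1034, sense −
mesh 4 [29T→69T]: running ratio 2465/23782, sense +
ω_out/ω_in = 2465/23782

2465/23782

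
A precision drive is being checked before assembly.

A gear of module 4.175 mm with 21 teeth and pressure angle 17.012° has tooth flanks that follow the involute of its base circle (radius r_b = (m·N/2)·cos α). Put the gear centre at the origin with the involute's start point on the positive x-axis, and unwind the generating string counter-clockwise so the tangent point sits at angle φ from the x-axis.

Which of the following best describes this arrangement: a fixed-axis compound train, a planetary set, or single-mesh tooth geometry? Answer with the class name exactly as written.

single-mesh tooth geometry

class = single-mesh tooth geometry [base-circle involute, m = 4.175, 21T]
classification: single-mesh tooth geometry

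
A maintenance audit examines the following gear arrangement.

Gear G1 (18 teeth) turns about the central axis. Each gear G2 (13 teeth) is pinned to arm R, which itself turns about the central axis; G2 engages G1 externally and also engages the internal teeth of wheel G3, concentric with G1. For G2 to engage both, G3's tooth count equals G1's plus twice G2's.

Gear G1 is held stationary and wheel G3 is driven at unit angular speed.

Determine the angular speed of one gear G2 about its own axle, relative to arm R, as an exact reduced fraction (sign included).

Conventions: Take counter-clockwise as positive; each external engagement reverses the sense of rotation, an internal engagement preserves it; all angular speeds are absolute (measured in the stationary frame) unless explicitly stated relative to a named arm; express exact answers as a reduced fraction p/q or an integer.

topology: planetary set — G1 18T / G2 13T / G3 44T, arm = carrier (Willis)
ring teeth: 18 + 2·13 = 44
18(ω_sun−ω_arm) = −44(ω_ring−ω_arm),  ω_sun = 0, ω_ring = 1
18(0−ω_arm) = −44(1−ω_arm)  ⇒  62·ω_arm = 44  ⇒  ω_arm = 22/31
sun–planet mesh: 18·(0−22/31) = −13·(ω_p−ω_arm)  ⇒  ω_p−ω_arm = 396/403
exact speed ratio = 396/403

396/403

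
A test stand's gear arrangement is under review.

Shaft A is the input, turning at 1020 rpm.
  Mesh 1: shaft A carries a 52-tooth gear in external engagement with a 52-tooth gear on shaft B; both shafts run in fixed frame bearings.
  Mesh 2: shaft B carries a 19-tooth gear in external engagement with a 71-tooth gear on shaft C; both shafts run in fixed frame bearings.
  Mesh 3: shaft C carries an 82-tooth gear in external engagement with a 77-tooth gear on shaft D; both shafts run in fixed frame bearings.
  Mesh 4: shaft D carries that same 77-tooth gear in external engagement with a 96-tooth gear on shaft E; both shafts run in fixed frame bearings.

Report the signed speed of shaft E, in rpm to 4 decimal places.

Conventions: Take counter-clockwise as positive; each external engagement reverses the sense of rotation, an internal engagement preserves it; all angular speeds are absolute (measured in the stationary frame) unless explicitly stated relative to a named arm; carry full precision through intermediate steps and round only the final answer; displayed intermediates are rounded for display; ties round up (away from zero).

+233.1514 rpm

4-mesh fixed-axis compound train (all bearings frame-fixed)
mesh 1 [52T→52T]: ω = 1020.0000×52/52 = 1020.0000 rpm, sense flips to −
mesh 2 [19T→71T]: ω = 1020.0000×19/71 = 272.9577 rpm, sense flips to +
mesh 3 [82T→77T]: ω = 272.9577×82/77 = 290.6823 rpm, sense flips to −
mesh 4 [77T→96T]: ω = 290.6823×77/96 = 233.1514 rpm, sense flips to +
signed output speed = +233.1514 rpm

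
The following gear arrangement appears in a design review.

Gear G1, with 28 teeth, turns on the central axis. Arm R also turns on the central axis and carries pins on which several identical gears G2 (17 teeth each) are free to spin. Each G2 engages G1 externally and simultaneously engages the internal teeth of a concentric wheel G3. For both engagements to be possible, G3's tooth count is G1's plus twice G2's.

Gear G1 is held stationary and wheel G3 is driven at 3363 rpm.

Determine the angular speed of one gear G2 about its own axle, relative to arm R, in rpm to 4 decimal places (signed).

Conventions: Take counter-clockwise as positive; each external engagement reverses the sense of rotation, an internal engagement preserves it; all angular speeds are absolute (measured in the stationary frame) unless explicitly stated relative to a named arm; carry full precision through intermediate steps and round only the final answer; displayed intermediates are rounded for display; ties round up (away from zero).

+3815.7961 rpm

topology: planetary set — G1 28T / G2 17T / G3 62T, arm = carrier (Willis)
normalise by the input: solve with ω_ring = 1, then scale by 3363 rpm
ring teeth: 28 + 2·17 = 62
28(ω_sun−ω_arm) = −62(ω_ring−ω_arm),  ω_sun = 0, ω_ring = 1
28(0−ω_arm) = −62(1−ω_arm)  ⇒  90·ω_arm = 62  ⇒  ω_arm = 31/45
sun–planet mesh: 28·(0−31/45) = −17·(ω_p−ω_arm)  ⇒  ω_p−ω_arm = 868/765
scale: ω_p−ω_arm = 868/765 × 3363 rpm = +3815.7961 rpm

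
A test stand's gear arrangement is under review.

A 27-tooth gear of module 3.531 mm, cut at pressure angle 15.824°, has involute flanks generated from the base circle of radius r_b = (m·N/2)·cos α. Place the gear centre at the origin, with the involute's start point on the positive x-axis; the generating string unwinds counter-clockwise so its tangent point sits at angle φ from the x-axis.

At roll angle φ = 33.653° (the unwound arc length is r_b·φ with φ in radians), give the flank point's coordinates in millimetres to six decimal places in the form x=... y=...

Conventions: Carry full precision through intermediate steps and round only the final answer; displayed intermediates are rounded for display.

class = single-mesh tooth geometry [base-circle involute, m = 3.531, 27T]
pitch radius r_p = m·N/2 = 3.531·27/2 = 47.668500
base radius r_b = r_p·cos α = 47.668500·cos 15.824° = 45.862048
roll angle φ = 33.653° = 0.58735565 rad
x = r_b·(cos φ + φ·sin φ) = 53.103621
y = r_b·(sin φ − φ·cos φ) = 2.992116

x=53.103621 y=2.992116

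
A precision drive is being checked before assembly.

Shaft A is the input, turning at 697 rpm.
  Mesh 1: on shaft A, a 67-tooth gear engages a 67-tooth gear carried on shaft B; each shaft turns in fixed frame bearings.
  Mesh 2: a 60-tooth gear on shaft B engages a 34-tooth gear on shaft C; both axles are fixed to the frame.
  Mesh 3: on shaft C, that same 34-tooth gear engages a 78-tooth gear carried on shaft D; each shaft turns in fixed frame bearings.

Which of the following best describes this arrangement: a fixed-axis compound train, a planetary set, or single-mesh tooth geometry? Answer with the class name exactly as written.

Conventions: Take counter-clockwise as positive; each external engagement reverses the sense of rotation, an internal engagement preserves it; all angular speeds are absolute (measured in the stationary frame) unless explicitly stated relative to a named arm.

topology: fixed-axis compound train — 3 meshes, A→D
classification: fixed-axis compound train

fixed-axis compound train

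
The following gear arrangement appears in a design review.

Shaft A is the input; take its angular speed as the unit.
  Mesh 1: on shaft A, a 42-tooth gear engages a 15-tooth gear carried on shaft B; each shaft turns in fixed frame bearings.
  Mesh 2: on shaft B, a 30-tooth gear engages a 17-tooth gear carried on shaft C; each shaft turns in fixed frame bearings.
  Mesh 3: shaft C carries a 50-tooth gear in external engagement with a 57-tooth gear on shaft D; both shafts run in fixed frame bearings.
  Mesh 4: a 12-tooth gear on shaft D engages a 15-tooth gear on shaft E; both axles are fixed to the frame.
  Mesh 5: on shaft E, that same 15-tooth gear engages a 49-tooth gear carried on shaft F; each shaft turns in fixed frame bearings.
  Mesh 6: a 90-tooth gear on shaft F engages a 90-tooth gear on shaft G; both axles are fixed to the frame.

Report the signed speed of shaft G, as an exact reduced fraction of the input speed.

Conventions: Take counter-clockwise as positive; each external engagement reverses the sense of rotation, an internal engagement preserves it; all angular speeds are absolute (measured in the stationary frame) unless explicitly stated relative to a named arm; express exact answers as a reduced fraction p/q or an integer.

2400/2261

6-mesh fixed-axis compound train (all bearings frame-fixed)
mesh 1 [42T→15T]: |ω|/ω_in = 1×42/15 = 14/5, sense flips to −
mesh 2 [30T→17T]: |ω|/ω_in = (14/5)×30/17 = 84/17, sense flips to +
mesh 3 [50T→57T]: |ω|/ω_in = (84/17)×50/57 = 1400/323, sense flips to −
mesh 4 [12T→15T]: |ω|/ω_in = (1400/323)×12/15 = 1120/323, sense flips to +
mesh 5 [15T→49T]: |ω|/ω_in = (1120/323)×15/49 = 2400/2261, sense flips to −
mesh 6 [90T→90T]: |ω|/ω_in = (2400/2261)×90/90 = 2400/2261, sense flips to +
signed output speed (× input speed) = 2400/2261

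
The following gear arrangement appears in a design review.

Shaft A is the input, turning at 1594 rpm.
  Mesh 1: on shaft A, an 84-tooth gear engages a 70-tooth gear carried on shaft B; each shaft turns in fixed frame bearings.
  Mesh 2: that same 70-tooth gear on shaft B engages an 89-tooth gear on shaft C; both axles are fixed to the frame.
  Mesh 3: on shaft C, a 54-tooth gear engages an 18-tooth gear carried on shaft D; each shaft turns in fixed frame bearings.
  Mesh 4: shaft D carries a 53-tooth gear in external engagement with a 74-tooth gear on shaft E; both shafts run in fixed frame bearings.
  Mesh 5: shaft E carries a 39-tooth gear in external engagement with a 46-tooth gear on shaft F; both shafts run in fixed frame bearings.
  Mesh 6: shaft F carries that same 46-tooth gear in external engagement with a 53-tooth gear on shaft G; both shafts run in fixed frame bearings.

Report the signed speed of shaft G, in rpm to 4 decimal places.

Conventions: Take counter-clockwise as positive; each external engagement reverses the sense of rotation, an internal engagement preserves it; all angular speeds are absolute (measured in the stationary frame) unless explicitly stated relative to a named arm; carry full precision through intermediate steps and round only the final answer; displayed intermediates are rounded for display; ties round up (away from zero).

+2378.6565 rpm

recognized (7 fixed axles, 6 meshes): fixed-axis compound train
mesh 1 [84T→70T]: ω = 1594.0000×84/70 = 1912.8000 rpm, sense flips to −
mesh 2 [70T→89T]: ω = 1912.8000×70/89 = 1504.4494 rpm, sense flips to +
mesh 3 [54T→18T]: ω = 1504.4494×54/18 = 4513.3483 rpm, sense flips to −
mesh 4 [53T→74T]: ω = 4513.3483×53/74 = 3232.5333 rpm, sense flips to +
mesh 5 [39T→46T]: ω = 3232.5333×39/46 = 2740.6260 rpm, sense flips to −
mesh 6 [46T→53T]: ω = 2740.6260×46/53 = 2378.6565 rpm, sense flips to +
signed output speed = +2378.6565 rpm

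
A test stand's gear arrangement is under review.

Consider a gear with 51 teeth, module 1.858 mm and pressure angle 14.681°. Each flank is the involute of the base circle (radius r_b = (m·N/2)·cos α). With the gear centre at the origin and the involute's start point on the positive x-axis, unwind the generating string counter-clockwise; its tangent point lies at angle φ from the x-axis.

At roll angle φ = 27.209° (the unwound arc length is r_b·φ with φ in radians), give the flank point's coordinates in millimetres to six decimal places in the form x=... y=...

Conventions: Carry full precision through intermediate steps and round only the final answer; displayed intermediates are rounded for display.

x=50.712400 y=1.599533

class = single-mesh tooth geometry [base-circle involute, m = 1.858, 51T]
pitch radius r_p = m·N/2 = 1.858·51/2 = 47.379000
base radius r_b = r_p·cos α = 47.379000·cos 14.681° = 45.832163
roll angle φ = 27.209° = 0.47488664 rad
x = r_b·(cos φ + φ·sin φ) = 50.712400
y = r_b·(sin φ − φ·cos φ) = 1.599533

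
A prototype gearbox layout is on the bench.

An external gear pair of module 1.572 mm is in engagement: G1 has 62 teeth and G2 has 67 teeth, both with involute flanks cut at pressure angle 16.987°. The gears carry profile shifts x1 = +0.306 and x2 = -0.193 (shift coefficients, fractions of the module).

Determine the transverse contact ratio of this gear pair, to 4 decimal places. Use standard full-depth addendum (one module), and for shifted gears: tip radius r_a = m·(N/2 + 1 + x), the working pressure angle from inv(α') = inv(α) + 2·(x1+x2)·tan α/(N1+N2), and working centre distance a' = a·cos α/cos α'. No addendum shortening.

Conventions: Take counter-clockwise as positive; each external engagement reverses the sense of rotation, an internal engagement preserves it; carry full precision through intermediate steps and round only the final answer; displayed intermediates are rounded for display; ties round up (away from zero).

1.9564

class = single-mesh tooth geometry [involute pair 62T × 67T, m = 1.572]
base radii: r_b1 = 46.605875, r_b2 = 50.364413
tip radii: r_a1 = 50.785032, r_a2 = 53.930604
inv(α') = inv(16.987°) + 2·(+0.306-0.193)·tan α/(62+67) = 0.00953870  ⇒  α' = 17.30906°
a' = a·cos α / cos α' = 101.3940·cos 16.987°/cos 17.30906° = 101.570012
action lengths: √(r_a1²−r_b1²) = 20.174536, √(r_a2²−r_b2²) = 19.285641
base pitch p_b = π·m·cos α = 4.723119
CR = (20.174536 + 19.285641 − 101.570012·sin 17.30906°)/4.723119 = 1.956435
contact ratio ≈ 1.9564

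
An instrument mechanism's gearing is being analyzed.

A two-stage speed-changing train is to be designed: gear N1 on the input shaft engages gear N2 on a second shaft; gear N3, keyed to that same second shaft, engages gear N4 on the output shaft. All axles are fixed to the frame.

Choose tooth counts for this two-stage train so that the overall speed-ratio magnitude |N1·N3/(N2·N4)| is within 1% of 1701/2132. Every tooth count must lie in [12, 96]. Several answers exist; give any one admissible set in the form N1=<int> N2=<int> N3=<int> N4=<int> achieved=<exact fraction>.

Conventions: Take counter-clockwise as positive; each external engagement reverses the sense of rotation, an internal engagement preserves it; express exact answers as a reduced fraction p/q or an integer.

design class (target 1701/2132): fixed-axis compound train
target = 1701/2132 in lowest terms: an exact hit needs N1·N3 = k·1701 and N2·N4 = k·2132 for one integer k, every count in [12, 96]; additionally prefer no 1:1 stage (N1 ≠ N2, N3 ≠ N4)
k = 1: N1·N3 = 1701 = 21·81, N2·N4 = 2132 = 26·82
achieved = 21·81/(26·82) = 1701/2132; |achieved − target| = 0 ≤ 1701/213200 ✓

N1=21 N2=26 N3=81 N4=82 achieved=1701/2132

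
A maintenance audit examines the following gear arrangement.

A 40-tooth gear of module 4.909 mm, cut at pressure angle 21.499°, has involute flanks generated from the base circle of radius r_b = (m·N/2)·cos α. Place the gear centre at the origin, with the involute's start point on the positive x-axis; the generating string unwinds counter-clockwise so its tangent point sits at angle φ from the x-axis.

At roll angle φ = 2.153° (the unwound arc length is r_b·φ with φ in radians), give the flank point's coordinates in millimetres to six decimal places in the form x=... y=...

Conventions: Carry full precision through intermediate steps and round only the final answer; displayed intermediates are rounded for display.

x=91.413496 y=0.001615

class = single-mesh tooth geometry [base-circle involute, m = 4.909, 40T]
pitch radius r_p = m·N/2 = 4.909·40/2 = 98.180000
base radius r_b = r_p·cos α = 98.180000·cos 21.499° = 91.349025
roll angle φ = 2.153° = 0.03757694 rad
x = r_b·(cos φ + φ·sin φ) = 91.413496
y = r_b·(sin φ − φ·cos φ) = 0.001615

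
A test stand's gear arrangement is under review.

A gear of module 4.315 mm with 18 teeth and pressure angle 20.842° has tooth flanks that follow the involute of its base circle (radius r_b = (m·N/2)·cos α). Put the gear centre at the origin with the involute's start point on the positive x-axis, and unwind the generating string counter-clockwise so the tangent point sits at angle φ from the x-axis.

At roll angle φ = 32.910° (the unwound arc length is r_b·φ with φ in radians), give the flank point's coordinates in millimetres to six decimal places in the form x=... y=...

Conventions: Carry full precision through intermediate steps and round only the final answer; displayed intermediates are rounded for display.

topology: single-mesh involute geometry — m = 4.315, N = 18
pitch radius r_p = m·N/2 = 4.315·18/2 = 38.835000
base radius r_b = r_p·cos α = 38.835000·cos 20.842° = 36.293836
roll angle φ = 32.910° = 0.57438786 rad
x = r_b·(cos φ + φ·sin φ) = 41.796055
y = r_b·(sin φ − φ·cos φ) = 2.217843

x=41.796055 y=2.217843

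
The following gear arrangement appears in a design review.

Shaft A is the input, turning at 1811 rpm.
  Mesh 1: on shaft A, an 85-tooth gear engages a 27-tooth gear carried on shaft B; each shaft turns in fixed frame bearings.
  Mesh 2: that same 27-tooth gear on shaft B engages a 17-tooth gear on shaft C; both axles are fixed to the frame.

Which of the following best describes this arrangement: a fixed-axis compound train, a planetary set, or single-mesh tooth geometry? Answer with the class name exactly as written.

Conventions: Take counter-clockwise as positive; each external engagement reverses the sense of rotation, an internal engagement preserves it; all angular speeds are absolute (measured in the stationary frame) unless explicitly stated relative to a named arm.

fixed-axis compound train

2-mesh fixed-axis compound train (all bearings frame-fixed)
classification: fixed-axis compound train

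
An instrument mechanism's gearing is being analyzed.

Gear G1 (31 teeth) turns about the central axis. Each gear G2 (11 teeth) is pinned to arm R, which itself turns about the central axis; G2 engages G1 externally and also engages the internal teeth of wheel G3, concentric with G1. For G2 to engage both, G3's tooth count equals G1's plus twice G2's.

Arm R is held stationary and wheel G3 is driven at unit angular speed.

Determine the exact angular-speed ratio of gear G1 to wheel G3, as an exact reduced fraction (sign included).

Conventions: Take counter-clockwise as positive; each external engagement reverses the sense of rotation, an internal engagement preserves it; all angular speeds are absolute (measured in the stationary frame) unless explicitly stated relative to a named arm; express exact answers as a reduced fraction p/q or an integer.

-53/31

recognized (axles ride arm R): planetary set, 31/11/53 teeth
ring teeth: 31 + 2·11 = 53
31(ω_sun−ω_arm) = −53(ω_ring−ω_arm),  ω_arm = 0, ω_ring = 1
ω_sun = 0 − (53/31)(1−0) = -53/31
ω_out/ω_in = -53/31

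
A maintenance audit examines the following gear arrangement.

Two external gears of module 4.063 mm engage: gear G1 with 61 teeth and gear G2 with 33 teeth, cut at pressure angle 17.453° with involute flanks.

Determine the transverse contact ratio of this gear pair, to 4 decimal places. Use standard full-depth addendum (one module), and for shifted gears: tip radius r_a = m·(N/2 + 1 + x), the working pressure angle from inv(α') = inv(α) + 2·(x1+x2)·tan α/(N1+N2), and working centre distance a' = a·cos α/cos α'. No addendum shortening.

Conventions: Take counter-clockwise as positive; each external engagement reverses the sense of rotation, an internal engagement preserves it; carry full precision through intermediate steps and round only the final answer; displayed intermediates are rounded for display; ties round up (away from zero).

topology: single-mesh involute geometry — m = 4.063, 61T/33T pair
base radii: r_b1 = 118.216563, r_b2 = 63.953223
tip radii: r_a1 = 127.984500, r_a2 = 71.102500
no profile shift: α' = α, a' = a
action lengths: √(r_a1²−r_b1²) = 49.039540, √(r_a2²−r_b2²) = 31.073314
base pitch p_b = π·m·cos α = 12.176665
CR = (49.039540 + 31.073314 − 190.961000·sin 17.45300°)/12.176665 = 1.875652
contact ratio ≈ 1.8757

1.8757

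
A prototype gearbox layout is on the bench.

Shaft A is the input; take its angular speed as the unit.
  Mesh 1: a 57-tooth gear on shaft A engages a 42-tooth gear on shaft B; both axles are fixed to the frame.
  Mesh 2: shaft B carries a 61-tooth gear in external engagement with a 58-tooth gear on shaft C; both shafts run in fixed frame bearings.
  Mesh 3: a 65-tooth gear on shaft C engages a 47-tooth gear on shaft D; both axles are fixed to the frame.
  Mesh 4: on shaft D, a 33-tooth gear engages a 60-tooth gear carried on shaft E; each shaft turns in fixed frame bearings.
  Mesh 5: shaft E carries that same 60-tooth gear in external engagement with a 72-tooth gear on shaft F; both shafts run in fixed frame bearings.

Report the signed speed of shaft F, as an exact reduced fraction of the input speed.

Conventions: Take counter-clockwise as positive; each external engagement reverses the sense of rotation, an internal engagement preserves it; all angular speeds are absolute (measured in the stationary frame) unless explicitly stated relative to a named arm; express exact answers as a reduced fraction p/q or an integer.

5-mesh fixed-axis compound train (all bearings frame-fixed)
mesh 1 [57T→42T]: |ω|/ω_in = 1×57/42 = 19/14, sense flips to −
mesh 2 [61T→58T]: |ω|/ω_in = (19/14)×61/58 = 1159/812, sense flips to +
mesh 3 [65T→47T]: |ω|/ω_in = (1159/812)×65/47 = 75335/38164, sense flips to −
mesh 4 [33T→60T]: |ω|/ω_in = (75335/38164)×33/60 = 165737/152656, sense flips to +
mesh 5 [60T→72T]: |ω|/ω_in = (165737/152656)×60/72 = 828685/915936, sense flips to −
signed output speed (× input speed) = -828685/915936

-828685/915936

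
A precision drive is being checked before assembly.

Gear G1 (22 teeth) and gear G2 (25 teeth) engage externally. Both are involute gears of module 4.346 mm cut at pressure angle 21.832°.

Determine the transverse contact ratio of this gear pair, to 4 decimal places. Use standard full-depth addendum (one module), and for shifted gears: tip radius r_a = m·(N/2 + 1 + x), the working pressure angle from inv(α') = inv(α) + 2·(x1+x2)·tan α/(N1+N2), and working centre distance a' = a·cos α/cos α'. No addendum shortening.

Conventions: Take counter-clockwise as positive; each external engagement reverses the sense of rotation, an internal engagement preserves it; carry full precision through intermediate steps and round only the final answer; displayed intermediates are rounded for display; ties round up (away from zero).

1.5308

single-mesh involute tooth geometry (22T engaging 25T at module 4.346)
base radii: r_b1 = 44.377271, r_b2 = 50.428717
tip radii: r_a1 = 52.152000, r_a2 = 58.671000
no profile shift: α' = α, a' = a
action lengths: √(r_a1²−r_b1²) = 27.395053, √(r_a2²−r_b2²) = 29.987176
base pitch p_b = π·m·cos α = 12.674119
CR = (27.395053 + 29.987176 − 102.131000·sin 21.83200°)/12.674119 = 1.530766
contact ratio ≈ 1.5308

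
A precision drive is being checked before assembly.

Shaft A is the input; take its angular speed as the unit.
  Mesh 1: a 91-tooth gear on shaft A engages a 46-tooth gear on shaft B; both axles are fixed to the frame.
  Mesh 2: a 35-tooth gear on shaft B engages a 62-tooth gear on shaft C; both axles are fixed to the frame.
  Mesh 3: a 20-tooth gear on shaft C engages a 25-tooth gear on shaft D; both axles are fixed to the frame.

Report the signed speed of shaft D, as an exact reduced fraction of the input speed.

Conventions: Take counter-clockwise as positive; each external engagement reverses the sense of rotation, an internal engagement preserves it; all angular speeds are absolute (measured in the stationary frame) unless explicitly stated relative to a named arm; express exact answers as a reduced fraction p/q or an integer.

3-mesh fixed-axis compound train (all bearings frame-fixed)
mesh 1 [91T→46T]: |ω|/ω_in = 1×91/46 = 91/46, sense flips to −
mesh 2 [35T→62T]: |ω|/ω_in = (91/46)×35/62 = 3185/2852, sense flips to +
mesh 3 [20T→25T]: |ω|/ω_in = (3185/2852)×20/25 = 637/713, sense flips to −
signed output speed (× input speed) = -637/713

-637/713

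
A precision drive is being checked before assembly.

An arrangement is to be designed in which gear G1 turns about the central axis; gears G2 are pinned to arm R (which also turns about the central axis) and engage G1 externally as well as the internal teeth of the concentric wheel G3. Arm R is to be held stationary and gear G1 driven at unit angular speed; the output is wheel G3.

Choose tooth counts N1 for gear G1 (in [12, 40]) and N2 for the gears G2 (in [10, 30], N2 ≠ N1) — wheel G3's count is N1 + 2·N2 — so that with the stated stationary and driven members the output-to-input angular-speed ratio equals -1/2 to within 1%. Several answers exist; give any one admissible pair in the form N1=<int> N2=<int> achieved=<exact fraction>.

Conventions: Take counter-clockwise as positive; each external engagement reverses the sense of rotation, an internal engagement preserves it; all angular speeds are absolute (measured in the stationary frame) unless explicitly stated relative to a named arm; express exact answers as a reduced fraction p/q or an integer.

N1=20 N2=10 achieved=-1/2

design class (target -1/2): planetary set
Willis with ω_arm = 0: ω_ring/ω_sun = −N1/N3; set equal to -1/2  ⇒  N3/N1 = −1/(-1/2) = 2
N3 = N1 + 2·N2  ⇒  N2/N1 = (N3/N1 − 1)/2 = (2 − 1)/2 = 1/2
smallest multiple with N1 ≥ 12 and N2 ≥ 10: k = 10  ⇒  N1 = 10·2 = 20, N2 = 10·1 = 10 (N1 ≤ 40, N2 ≤ 30, N2 ≠ N1 ✓), N3 = 20 + 2·10 = 40
check: −N1/N3 with N1 = 20, N3 = 40 gives -1/2; |achieved − target| = 0 ≤ 1/200 ✓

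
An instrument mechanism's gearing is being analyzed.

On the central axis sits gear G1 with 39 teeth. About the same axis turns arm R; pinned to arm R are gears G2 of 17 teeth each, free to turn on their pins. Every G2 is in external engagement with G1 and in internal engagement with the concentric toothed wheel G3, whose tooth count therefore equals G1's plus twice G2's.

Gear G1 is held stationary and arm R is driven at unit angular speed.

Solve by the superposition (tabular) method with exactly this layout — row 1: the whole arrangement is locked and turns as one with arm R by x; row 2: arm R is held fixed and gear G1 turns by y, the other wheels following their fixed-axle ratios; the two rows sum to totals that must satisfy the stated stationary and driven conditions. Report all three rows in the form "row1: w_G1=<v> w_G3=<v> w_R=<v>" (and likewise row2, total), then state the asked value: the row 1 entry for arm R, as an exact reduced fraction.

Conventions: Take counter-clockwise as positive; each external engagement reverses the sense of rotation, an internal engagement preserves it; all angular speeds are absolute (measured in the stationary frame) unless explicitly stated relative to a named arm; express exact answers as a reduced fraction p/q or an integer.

recognized (axles ride arm R): planetary set, 39/17/73 teeth
row 1 (train locked, turned with arm): all members turn x
superposition row 2 [arm held]: sun y, ring −(39/73)·y, arm 0
boundary: total ω_sun = x + y = 0 and total ω_arm = x = 1  ⇒  y = -1, x = 1
row 2 ring = −(39/73)·(-1) = 39/73
totals (row 1 + row 2): sun 1 + (-1) = 0, ring 1 + 39/73 = 112/73, arm 1 + 0 = 1
asked cell (row1, arm) = 1

row1: w_G1=1 w_G3=1 w_R=1
row2: w_G1=-1 w_G3=39/73 w_R=0
total: w_G1=0 w_G3=112/73 w_R=1
asked value: 1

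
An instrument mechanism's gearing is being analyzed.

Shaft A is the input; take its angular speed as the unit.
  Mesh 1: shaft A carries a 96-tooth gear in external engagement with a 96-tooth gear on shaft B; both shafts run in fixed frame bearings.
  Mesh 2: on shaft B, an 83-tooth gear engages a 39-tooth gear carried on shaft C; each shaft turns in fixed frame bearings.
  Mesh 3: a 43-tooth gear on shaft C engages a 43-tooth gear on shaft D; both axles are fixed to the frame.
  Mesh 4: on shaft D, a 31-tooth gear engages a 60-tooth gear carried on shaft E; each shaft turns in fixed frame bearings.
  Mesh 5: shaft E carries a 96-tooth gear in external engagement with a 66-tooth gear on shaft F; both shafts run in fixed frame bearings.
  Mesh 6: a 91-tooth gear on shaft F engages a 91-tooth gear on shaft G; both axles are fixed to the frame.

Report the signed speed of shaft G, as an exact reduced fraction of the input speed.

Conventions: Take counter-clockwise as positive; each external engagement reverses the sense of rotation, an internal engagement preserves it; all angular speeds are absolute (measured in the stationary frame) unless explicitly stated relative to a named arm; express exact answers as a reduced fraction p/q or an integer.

6-mesh fixed-axis compound train (all bearings frame-fixed)
mesh 1 [96T→96T]: |ω|/ω_in = 1×96/96 = 1, sense flips to −
mesh 2 [83T→39T]: |ω|/ω_in = 1×83/39 = 83/39, sense flips to +
mesh 3 [43T→43T]: |ω|/ω_in = (83/39)×43/43 = 83/39, sense flips to −
mesh 4 [31T→60T]: |ω|/ω_in = (83/39)×31/60 = 2573/2340, sense flips to +
mesh 5 [96T→66T]: |ω|/ω_in = (2573/2340)×96/66 = 10292/6435, sense flips to −
mesh 6 [91T→91T]: |ω|/ω_in = (10292/6435)×91/91 = 10292/6435, sense flips to +
signed output speed (× input speed) = 10292/6435

10292/6435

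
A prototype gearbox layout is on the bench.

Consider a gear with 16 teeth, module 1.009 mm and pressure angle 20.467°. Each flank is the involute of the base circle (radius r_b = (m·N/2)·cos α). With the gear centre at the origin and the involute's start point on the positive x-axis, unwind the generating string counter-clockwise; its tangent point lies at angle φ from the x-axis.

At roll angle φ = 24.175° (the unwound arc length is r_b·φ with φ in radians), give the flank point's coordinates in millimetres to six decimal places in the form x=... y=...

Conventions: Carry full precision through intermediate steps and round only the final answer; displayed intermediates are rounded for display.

class = single-mesh tooth geometry [base-circle involute, m = 1.009, 16T]
pitch radius r_p = m·N/2 = 1.009·16/2 = 8.072000
base radius r_b = r_p·cos α = 8.072000·cos 20.467° = 7.562445
roll angle φ = 24.175° = 0.42193335 rad
x = r_b·(cos φ + φ·sin φ) = 8.205942
y = r_b·(sin φ − φ·cos φ) = 0.186003

x=8.205942 y=0.186003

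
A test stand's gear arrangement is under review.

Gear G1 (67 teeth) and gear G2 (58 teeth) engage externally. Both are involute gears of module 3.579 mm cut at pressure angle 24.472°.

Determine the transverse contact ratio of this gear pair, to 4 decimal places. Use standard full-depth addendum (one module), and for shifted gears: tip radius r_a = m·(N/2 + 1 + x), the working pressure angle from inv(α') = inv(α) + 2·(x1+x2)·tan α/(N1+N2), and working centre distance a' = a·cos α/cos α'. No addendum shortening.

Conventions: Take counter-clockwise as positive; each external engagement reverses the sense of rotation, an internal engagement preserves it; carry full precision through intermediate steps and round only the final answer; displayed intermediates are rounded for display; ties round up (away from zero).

recognized (one external pair, fixed centres): single-mesh tooth geometry, m = 3.579, N1 = 67, N2 = 58
base radii: r_b1 = 109.125456, r_b2 = 94.466813
tip radii: r_a1 = 123.475500, r_a2 = 107.370000
no profile shift: α' = α, a' = a
action lengths: √(r_a1²−r_b1²) = 57.773990, √(r_a2²−r_b2²) = 51.032716
base pitch p_b = π·m·cos α = 10.233664
CR = (57.773990 + 51.032716 − 223.687500·sin 24.47200°)/10.233664 = 1.577587
contact ratio ≈ 1.5776

1.5776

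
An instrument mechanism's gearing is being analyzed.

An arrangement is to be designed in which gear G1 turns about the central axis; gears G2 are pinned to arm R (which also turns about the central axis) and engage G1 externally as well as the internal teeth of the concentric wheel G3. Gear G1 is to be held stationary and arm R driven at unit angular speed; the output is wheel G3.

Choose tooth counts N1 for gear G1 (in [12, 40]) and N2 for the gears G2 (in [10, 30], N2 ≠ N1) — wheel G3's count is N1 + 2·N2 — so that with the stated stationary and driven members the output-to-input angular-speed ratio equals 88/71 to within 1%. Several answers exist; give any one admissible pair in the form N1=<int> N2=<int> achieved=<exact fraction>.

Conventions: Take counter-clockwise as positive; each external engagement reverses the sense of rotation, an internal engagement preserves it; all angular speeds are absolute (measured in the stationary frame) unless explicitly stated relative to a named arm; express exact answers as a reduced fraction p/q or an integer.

N1=17 N2=27 achieved=88/71

class = planetary set [ratio 88/71 wanted; Willis about the carrier]
Willis with ω_sun = 0: ω_ring/ω_arm = (N1+N3)/N3; set equal to 88/71  ⇒  N3/N1 = 1/(88/71 − 1) = 71/17
N3 = N1 + 2·N2  ⇒  N2/N1 = (N3/N1 − 1)/2 = (71/17 − 1)/2 = 27/17
smallest multiple with N1 ≥ 12 and N2 ≥ 10: k = 1  ⇒  N1 = 1·17 = 17, N2 = 1·27 = 27 (N1 ≤ 40, N2 ≤ 30, N2 ≠ N1 ✓), N3 = 17 + 2·27 = 71
check: (N1+N3)/N3 with N1 = 17, N3 = 71 gives 88/71; |achieved − target| = 0 ≤ 22/1775 ✓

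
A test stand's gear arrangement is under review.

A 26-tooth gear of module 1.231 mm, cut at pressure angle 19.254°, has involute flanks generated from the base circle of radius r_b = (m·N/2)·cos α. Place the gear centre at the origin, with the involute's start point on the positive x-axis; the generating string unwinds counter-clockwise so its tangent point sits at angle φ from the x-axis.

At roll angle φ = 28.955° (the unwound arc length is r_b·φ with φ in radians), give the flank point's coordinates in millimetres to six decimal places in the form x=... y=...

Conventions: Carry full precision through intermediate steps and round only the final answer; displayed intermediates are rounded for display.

x=16.915644 y=0.633510

class = single-mesh tooth geometry [base-circle involute, m = 1.231, 26T]
pitch radius r_p = m·N/2 = 1.231·26/2 = 16.003000
base radius r_b = r_p·cos α = 16.003000·cos 19.254° = 15.107888
roll angle φ = 28.955° = 0.50536008 rad
x = r_b·(cos φ + φ·sin φ) = 16.915644
y = r_b·(sin φ − φ·cos φ) = 0.633510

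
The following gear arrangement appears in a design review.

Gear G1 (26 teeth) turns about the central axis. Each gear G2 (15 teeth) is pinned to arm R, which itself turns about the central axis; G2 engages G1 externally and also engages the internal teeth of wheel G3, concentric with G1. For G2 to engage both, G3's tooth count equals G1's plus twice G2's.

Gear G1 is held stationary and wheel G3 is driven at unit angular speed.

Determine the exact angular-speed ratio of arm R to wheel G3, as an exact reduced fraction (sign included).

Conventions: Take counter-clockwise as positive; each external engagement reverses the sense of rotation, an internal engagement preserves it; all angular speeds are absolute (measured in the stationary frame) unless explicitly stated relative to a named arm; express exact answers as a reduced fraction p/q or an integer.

28/41

topology: planetary set — G1 26T / G2 15T / G3 56T, arm = carrier (Willis)
ring teeth: 26 + 2·15 = 56
26(ω_sun−ω_arm) = −56(ω_ring−ω_arm),  ω_sun = 0, ω_ring = 1
26(0−ω_arm) = −56(1−ω_arm)  ⇒  82·ω_arm = 56  ⇒  ω_arm = 28/41
ω_out/ω_in = 28/41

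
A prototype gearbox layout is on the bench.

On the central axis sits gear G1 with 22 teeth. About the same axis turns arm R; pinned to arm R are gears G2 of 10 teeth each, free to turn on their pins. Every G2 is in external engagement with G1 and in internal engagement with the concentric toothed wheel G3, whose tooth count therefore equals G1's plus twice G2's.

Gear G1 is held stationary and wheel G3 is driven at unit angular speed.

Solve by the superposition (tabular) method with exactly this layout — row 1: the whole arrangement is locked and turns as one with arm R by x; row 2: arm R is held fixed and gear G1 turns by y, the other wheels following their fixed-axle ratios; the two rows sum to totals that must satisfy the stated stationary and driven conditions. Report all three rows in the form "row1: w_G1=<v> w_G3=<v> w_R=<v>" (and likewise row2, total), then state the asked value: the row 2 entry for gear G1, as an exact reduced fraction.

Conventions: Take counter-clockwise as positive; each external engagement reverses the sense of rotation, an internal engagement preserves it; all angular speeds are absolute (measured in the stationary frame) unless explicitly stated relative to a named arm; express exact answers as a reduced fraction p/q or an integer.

topology: planetary set — G1 22T / G2 10T / G3 42T, arm = carrier (Willis)
row 1: whole set turns with the arm by x
superposition row 2 [arm held]: sun y, ring −(22/42)·y, arm 0
boundary: total ω_sun = x + y = 0 and total ω_ring = x − (22/42)·y = 1  ⇒  y = -21/32, x = 21/32
row 2 ring = −(22/42)·(-21/32) = 11/32
totals (row 1 + row 2): sun 21/32 + (-21/32) = 0, ring 21/32 + 11/32 = 1, arm 21/32 + 0 = 21/32
asked cell (row2, sun) = -21/32

row1: w_G1=21/32 w_G3=21/32 w_R=21/32
row2: w_G1=-21/32 w_G3=11/32 w_R=0
total: w_G1=0 w_G3=1 w_R=21/32
asked value: -21/32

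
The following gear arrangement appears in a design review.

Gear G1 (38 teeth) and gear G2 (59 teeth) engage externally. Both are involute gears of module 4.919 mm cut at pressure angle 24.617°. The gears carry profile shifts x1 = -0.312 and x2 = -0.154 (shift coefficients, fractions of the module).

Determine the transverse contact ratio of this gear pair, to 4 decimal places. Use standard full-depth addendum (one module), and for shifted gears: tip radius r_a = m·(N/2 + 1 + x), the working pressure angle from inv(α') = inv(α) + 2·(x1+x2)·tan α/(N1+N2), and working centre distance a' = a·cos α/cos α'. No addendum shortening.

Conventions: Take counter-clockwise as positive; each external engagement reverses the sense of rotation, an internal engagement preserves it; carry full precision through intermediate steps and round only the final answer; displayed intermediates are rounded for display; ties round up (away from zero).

single-mesh involute tooth geometry (38T engaging 59T at module 4.919)
base radii: r_b1 = 84.966569, r_b2 = 131.921778
tip radii: r_a1 = 96.845272, r_a2 = 149.271974
inv(α') = inv(24.617°) + 2·(-0.312-0.154)·tan α/(38+59) = 0.02414454  ⇒  α' = 23.34261°
a' = a·cos α / cos α' = 238.5715·cos 24.617°/cos 23.34261° = 236.222712
action lengths: √(r_a1²−r_b1²) = 46.472453, √(r_a2²−r_b2²) = 69.848170
base pitch p_b = π·m·cos α = 14.048966
CR = (46.472453 + 69.848170 − 236.222712·sin 23.34261°)/14.048966 = 1.617376
contact ratio ≈ 1.6174

1.6174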